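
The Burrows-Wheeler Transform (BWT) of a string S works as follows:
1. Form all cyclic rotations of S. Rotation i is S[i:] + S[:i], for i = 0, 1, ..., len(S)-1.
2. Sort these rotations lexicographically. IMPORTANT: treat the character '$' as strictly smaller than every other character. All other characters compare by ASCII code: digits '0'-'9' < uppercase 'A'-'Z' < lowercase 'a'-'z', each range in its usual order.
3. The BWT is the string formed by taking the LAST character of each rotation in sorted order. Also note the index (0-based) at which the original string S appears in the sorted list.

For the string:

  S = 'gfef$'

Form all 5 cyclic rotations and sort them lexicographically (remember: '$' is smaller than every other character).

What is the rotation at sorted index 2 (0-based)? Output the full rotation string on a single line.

Answer: f$gfe

Derivation:
All 5 rotations (rotation i = S[i:]+S[:i]):
  rot[0] = gfef$
  rot[1] = fef$g
  rot[2] = ef$gf
  rot[3] = f$gfe
  rot[4] = $gfef
Sorted (with $ < everything):
  sorted[0] = $gfef
  sorted[1] = ef$gf
  sorted[2] = f$gfe
  sorted[3] = fef$g
  sorted[4] = gfef$
sorted[2] = f$gfe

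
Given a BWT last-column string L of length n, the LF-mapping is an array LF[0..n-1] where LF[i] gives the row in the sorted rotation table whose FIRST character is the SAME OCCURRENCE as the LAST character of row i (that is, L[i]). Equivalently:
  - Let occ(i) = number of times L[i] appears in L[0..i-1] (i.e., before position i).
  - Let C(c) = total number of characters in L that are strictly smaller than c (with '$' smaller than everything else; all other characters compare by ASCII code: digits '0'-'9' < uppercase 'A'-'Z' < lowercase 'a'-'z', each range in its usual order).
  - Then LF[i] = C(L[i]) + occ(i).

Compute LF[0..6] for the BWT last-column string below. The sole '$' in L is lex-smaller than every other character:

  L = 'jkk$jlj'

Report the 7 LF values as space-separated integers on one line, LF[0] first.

Char counts: '$':1, 'j':3, 'k':2, 'l':1
C (first-col start): C('$')=0, C('j')=1, C('k')=4, C('l')=6
L[0]='j': occ=0, LF[0]=C('j')+0=1+0=1
L[1]='k': occ=0, LF[1]=C('k')+0=4+0=4
L[2]='k': occ=1, LF[2]=C('k')+1=4+1=5
L[3]='$': occ=0, LF[3]=C('$')+0=0+0=0
L[4]='j': occ=1, LF[4]=C('j')+1=1+1=2
L[5]='l': occ=0, LF[5]=C('l')+0=6+0=6
L[6]='j': occ=2, LF[6]=C('j')+2=1+2=3

Answer: 1 4 5 0 2 6 3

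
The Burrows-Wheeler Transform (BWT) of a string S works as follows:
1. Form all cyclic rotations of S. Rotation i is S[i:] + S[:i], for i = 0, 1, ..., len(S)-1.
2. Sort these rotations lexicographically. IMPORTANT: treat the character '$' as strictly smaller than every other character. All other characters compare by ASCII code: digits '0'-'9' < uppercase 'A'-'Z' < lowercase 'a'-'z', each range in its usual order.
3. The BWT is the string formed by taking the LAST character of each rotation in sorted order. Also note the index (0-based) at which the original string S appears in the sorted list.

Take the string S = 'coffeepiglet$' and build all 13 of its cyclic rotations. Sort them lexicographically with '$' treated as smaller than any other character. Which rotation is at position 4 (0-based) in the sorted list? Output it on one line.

All 13 rotations (rotation i = S[i:]+S[:i]):
  rot[0] = coffeepiglet$
  rot[1] = offeepiglet$c
  rot[2] = ffeepiglet$co
  rot[3] = feepiglet$cof
  rot[4] = eepiglet$coff
  rot[5] = epiglet$coffe
  rot[6] = piglet$coffee
  rot[7] = iglet$coffeep
  rot[8] = glet$coffeepi
  rot[9] = let$coffeepig
  rot[10] = et$coffeepigl
  rot[11] = t$coffeepigle
  rot[12] = $coffeepiglet
Sorted (with $ < everything):
  sorted[0] = $coffeepiglet
  sorted[1] = coffeepiglet$
  sorted[2] = eepiglet$coff
  sorted[3] = epiglet$coffe
  sorted[4] = et$coffeepigl
  sorted[5] = feepiglet$cof
  sorted[6] = ffeepiglet$co
  sorted[7] = glet$coffeepi
  sorted[8] = iglet$coffeep
  sorted[9] = let$coffeepig
  sorted[10] = offeepiglet$c
  sorted[11] = piglet$coffee
  sorted[12] = t$coffeepigle
sorted[4] = et$coffeepigl

Answer: et$coffeepigl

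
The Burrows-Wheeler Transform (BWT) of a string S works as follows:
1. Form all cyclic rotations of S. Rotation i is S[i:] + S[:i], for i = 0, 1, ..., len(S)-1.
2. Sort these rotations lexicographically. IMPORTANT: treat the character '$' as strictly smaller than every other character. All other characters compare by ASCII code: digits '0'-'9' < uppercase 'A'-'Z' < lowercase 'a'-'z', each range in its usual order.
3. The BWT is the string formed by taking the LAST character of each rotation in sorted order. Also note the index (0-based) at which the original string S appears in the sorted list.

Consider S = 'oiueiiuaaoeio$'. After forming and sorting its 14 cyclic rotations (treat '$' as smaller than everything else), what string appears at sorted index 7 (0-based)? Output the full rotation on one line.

Answer: iuaaoeio$oiuei

Derivation:
All 14 rotations (rotation i = S[i:]+S[:i]):
  rot[0] = oiueiiuaaoeio$
  rot[1] = iueiiuaaoeio$o
  rot[2] = ueiiuaaoeio$oi
  rot[3] = eiiuaaoeio$oiu
  rot[4] = iiuaaoeio$oiue
  rot[5] = iuaaoeio$oiuei
  rot[6] = uaaoeio$oiueii
  rot[7] = aaoeio$oiueiiu
  rot[8] = aoeio$oiueiiua
  rot[9] = oeio$oiueiiuaa
  rot[10] = eio$oiueiiuaao
  rot[11] = io$oiueiiuaaoe
  rot[12] = o$oiueiiuaaoei
  rot[13] = $oiueiiuaaoeio
Sorted (with $ < everything):
  sorted[0] = $oiueiiuaaoeio
  sorted[1] = aaoeio$oiueiiu
  sorted[2] = aoeio$oiueiiua
  sorted[3] = eiiuaaoeio$oiu
  sorted[4] = eio$oiueiiuaao
  sorted[5] = iiuaaoeio$oiue
  sorted[6] = io$oiueiiuaaoe
  sorted[7] = iuaaoeio$oiuei
  sorted[8] = iueiiuaaoeio$o
  sorted[9] = o$oiueiiuaaoei
  sorted[10] = oeio$oiueiiuaa
  sorted[11] = oiueiiuaaoeio$
  sorted[12] = uaaoeio$oiueii
  sorted[13] = ueiiuaaoeio$oi
sorted[7] = iuaaoeio$oiuei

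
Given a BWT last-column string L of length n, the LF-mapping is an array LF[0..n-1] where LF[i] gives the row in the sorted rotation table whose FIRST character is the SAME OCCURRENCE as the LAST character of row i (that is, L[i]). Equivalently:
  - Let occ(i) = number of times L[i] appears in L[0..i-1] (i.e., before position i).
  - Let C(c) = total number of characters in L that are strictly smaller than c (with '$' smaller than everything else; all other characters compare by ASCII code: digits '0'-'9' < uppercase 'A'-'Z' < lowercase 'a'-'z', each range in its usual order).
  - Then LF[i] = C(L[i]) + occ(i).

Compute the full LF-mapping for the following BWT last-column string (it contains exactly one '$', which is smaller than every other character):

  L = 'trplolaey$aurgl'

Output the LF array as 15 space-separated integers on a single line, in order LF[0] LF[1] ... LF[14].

Answer: 12 10 9 5 8 6 1 3 14 0 2 13 11 4 7

Derivation:
Char counts: '$':1, 'a':2, 'e':1, 'g':1, 'l':3, 'o':1, 'p':1, 'r':2, 't':1, 'u':1, 'y':1
C (first-col start): C('$')=0, C('a')=1, C('e')=3, C('g')=4, C('l')=5, C('o')=8, C('p')=9, C('r')=10, C('t')=12, C('u')=13, C('y')=14
L[0]='t': occ=0, LF[0]=C('t')+0=12+0=12
L[1]='r': occ=0, LF[1]=C('r')+0=10+0=10
L[2]='p': occ=0, LF[2]=C('p')+0=9+0=9
L[3]='l': occ=0, LF[3]=C('l')+0=5+0=5
L[4]='o': occ=0, LF[4]=C('o')+0=8+0=8
L[5]='l': occ=1, LF[5]=C('l')+1=5+1=6
L[6]='a': occ=0, LF[6]=C('a')+0=1+0=1
L[7]='e': occ=0, LF[7]=C('e')+0=3+0=3
L[8]='y': occ=0, LF[8]=C('y')+0=14+0=14
L[9]='$': occ=0, LF[9]=C('$')+0=0+0=0
L[10]='a': occ=1, LF[10]=C('a')+1=1+1=2
L[11]='u': occ=0, LF[11]=C('u')+0=13+0=13
L[12]='r': occ=1, LF[12]=C('r')+1=10+1=11
L[13]='g': occ=0, LF[13]=C('g')+0=4+0=4
L[14]='l': occ=2, LF[14]=C('l')+2=5+2=7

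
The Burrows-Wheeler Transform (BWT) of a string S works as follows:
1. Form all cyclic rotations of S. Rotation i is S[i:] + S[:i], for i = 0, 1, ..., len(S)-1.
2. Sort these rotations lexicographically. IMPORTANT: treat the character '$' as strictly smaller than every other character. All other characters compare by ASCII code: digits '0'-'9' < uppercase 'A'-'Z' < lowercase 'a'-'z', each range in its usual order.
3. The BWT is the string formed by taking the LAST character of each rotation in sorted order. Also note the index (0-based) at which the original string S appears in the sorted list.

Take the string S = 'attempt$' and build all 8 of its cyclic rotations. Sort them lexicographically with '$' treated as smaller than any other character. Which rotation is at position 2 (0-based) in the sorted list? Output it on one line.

Answer: empt$att

Derivation:
All 8 rotations (rotation i = S[i:]+S[:i]):
  rot[0] = attempt$
  rot[1] = ttempt$a
  rot[2] = tempt$at
  rot[3] = empt$att
  rot[4] = mpt$atte
  rot[5] = pt$attem
  rot[6] = t$attemp
  rot[7] = $attempt
Sorted (with $ < everything):
  sorted[0] = $attempt
  sorted[1] = attempt$
  sorted[2] = empt$att
  sorted[3] = mpt$atte
  sorted[4] = pt$attem
  sorted[5] = t$attemp
  sorted[6] = tempt$at
  sorted[7] = ttempt$a
sorted[2] = empt$att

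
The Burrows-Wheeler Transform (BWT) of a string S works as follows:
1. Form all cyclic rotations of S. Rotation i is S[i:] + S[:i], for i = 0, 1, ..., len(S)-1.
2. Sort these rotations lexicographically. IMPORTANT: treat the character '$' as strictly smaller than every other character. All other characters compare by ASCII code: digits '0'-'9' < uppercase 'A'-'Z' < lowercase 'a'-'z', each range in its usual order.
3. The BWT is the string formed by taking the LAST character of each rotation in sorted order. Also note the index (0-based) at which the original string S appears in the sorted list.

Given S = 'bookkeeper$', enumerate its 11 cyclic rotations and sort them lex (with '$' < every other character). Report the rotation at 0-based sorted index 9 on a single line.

All 11 rotations (rotation i = S[i:]+S[:i]):
  rot[0] = bookkeeper$
  rot[1] = ookkeeper$b
  rot[2] = okkeeper$bo
  rot[3] = kkeeper$boo
  rot[4] = keeper$book
  rot[5] = eeper$bookk
  rot[6] = eper$bookke
  rot[7] = per$bookkee
  rot[8] = er$bookkeep
  rot[9] = r$bookkeepe
  rot[10] = $bookkeeper
Sorted (with $ < everything):
  sorted[0] = $bookkeeper
  sorted[1] = bookkeeper$
  sorted[2] = eeper$bookk
  sorted[3] = eper$bookke
  sorted[4] = er$bookkeep
  sorted[5] = keeper$book
  sorted[6] = kkeeper$boo
  sorted[7] = okkeeper$bo
  sorted[8] = ookkeeper$b
  sorted[9] = per$bookkee
  sorted[10] = r$bookkeepe
sorted[9] = per$bookkee

Answer: per$bookkee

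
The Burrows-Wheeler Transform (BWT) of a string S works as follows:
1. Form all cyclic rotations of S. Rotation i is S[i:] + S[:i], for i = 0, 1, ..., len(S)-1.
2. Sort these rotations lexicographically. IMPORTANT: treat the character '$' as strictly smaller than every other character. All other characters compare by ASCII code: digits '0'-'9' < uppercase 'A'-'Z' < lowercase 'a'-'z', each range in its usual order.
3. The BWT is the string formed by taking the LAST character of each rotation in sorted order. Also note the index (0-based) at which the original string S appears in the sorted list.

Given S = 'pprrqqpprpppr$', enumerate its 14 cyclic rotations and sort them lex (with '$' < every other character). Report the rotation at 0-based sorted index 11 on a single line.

Answer: rpppr$pprrqqpp

Derivation:
All 14 rotations (rotation i = S[i:]+S[:i]):
  rot[0] = pprrqqpprpppr$
  rot[1] = prrqqpprpppr$p
  rot[2] = rrqqpprpppr$pp
  rot[3] = rqqpprpppr$ppr
  rot[4] = qqpprpppr$pprr
  rot[5] = qpprpppr$pprrq
  rot[6] = pprpppr$pprrqq
  rot[7] = prpppr$pprrqqp
  rot[8] = rpppr$pprrqqpp
  rot[9] = pppr$pprrqqppr
  rot[10] = ppr$pprrqqpprp
  rot[11] = pr$pprrqqpprpp
  rot[12] = r$pprrqqpprppp
  rot[13] = $pprrqqpprpppr
Sorted (with $ < everything):
  sorted[0] = $pprrqqpprpppr
  sorted[1] = pppr$pprrqqppr
  sorted[2] = ppr$pprrqqpprp
  sorted[3] = pprpppr$pprrqq
  sorted[4] = pprrqqpprpppr$
  sorted[5] = pr$pprrqqpprpp
  sorted[6] = prpppr$pprrqqp
  sorted[7] = prrqqpprpppr$p
  sorted[8] = qpprpppr$pprrq
  sorted[9] = qqpprpppr$pprr
  sorted[10] = r$pprrqqpprppp
  sorted[11] = rpppr$pprrqqpp
  sorted[12] = rqqpprpppr$ppr
  sorted[13] = rrqqpprpppr$pp
sorted[11] = rpppr$pprrqqpp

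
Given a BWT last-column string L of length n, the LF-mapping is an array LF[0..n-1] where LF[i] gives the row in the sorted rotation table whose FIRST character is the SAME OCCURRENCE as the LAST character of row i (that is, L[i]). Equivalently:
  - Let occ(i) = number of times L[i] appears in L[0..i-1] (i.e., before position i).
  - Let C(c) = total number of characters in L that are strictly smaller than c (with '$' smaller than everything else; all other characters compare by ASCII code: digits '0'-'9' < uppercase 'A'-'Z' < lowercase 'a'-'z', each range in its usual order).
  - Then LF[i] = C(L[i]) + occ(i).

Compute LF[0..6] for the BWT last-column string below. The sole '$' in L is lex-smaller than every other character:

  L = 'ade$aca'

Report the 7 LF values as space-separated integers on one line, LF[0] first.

Char counts: '$':1, 'a':3, 'c':1, 'd':1, 'e':1
C (first-col start): C('$')=0, C('a')=1, C('c')=4, C('d')=5, C('e')=6
L[0]='a': occ=0, LF[0]=C('a')+0=1+0=1
L[1]='d': occ=0, LF[1]=C('d')+0=5+0=5
L[2]='e': occ=0, LF[2]=C('e')+0=6+0=6
L[3]='$': occ=0, LF[3]=C('$')+0=0+0=0
L[4]='a': occ=1, LF[4]=C('a')+1=1+1=2
L[5]='c': occ=0, LF[5]=C('c')+0=4+0=4
L[6]='a': occ=2, LF[6]=C('a')+2=1+2=3

Answer: 1 5 6 0 2 4 3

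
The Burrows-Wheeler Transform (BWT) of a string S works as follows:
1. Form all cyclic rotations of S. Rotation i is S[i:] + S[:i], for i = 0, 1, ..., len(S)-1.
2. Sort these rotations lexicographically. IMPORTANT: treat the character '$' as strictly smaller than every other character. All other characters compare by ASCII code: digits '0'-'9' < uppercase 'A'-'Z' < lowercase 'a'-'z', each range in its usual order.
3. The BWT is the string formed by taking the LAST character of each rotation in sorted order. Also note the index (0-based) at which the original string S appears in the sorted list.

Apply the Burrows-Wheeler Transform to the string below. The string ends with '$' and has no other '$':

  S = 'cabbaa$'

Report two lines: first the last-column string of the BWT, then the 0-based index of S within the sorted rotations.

All 7 rotations (rotation i = S[i:]+S[:i]):
  rot[0] = cabbaa$
  rot[1] = abbaa$c
  rot[2] = bbaa$ca
  rot[3] = baa$cab
  rot[4] = aa$cabb
  rot[5] = a$cabba
  rot[6] = $cabbaa
Sorted (with $ < everything):
  sorted[0] = $cabbaa  (last char: 'a')
  sorted[1] = a$cabba  (last char: 'a')
  sorted[2] = aa$cabb  (last char: 'b')
  sorted[3] = abbaa$c  (last char: 'c')
  sorted[4] = baa$cab  (last char: 'b')
  sorted[5] = bbaa$ca  (last char: 'a')
  sorted[6] = cabbaa$  (last char: '$')
Last column: aabcba$
Original string S is at sorted index 6

Answer: aabcba$
6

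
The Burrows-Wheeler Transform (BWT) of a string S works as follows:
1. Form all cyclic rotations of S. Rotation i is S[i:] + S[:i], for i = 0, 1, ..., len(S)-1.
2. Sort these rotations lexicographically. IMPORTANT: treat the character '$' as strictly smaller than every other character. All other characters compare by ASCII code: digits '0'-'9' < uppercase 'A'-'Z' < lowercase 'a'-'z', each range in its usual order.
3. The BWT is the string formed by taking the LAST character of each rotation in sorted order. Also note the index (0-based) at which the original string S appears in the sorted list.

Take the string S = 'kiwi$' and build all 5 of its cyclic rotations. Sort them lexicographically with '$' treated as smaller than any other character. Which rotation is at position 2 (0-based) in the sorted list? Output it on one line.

Answer: iwi$k

Derivation:
All 5 rotations (rotation i = S[i:]+S[:i]):
  rot[0] = kiwi$
  rot[1] = iwi$k
  rot[2] = wi$ki
  rot[3] = i$kiw
  rot[4] = $kiwi
Sorted (with $ < everything):
  sorted[0] = $kiwi
  sorted[1] = i$kiw
  sorted[2] = iwi$k
  sorted[3] = kiwi$
  sorted[4] = wi$ki
sorted[2] = iwi$k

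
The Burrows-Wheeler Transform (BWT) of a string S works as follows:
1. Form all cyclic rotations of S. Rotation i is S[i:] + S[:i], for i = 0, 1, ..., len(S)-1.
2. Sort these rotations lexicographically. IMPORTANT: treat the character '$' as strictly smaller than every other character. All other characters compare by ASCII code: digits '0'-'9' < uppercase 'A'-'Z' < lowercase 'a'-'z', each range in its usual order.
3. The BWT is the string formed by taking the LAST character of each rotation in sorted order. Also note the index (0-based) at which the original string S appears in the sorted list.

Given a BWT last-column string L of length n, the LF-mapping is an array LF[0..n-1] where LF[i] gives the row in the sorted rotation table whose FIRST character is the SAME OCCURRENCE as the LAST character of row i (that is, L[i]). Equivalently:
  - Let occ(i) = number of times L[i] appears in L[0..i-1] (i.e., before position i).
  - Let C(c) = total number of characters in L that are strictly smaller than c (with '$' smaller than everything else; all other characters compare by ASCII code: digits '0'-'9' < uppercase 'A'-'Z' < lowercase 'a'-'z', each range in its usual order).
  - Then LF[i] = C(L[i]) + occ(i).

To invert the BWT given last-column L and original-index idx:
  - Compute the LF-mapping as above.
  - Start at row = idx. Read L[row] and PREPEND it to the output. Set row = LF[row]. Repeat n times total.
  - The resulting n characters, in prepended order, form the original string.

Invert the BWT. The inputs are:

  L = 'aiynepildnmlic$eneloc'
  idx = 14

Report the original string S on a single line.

Answer: millenniencyclopedia$

Derivation:
LF mapping: 1 8 20 15 5 19 9 11 4 16 14 12 10 2 0 6 17 7 13 18 3
Walk LF starting at row 14, prepending L[row]:
  step 1: row=14, L[14]='$', prepend. Next row=LF[14]=0
  step 2: row=0, L[0]='a', prepend. Next row=LF[0]=1
  step 3: row=1, L[1]='i', prepend. Next row=LF[1]=8
  step 4: row=8, L[8]='d', prepend. Next row=LF[8]=4
  step 5: row=4, L[4]='e', prepend. Next row=LF[4]=5
  step 6: row=5, L[5]='p', prepend. Next row=LF[5]=19
  step 7: row=19, L[19]='o', prepend. Next row=LF[19]=18
  step 8: row=18, L[18]='l', prepend. Next row=LF[18]=13
  step 9: row=13, L[13]='c', prepend. Next row=LF[13]=2
  step 10: row=2, L[2]='y', prepend. Next row=LF[2]=20
  step 11: row=20, L[20]='c', prepend. Next row=LF[20]=3
  step 12: row=3, L[3]='n', prepend. Next row=LF[3]=15
  step 13: row=15, L[15]='e', prepend. Next row=LF[15]=6
  step 14: row=6, L[6]='i', prepend. Next row=LF[6]=9
  step 15: row=9, L[9]='n', prepend. Next row=LF[9]=16
  step 16: row=16, L[16]='n', prepend. Next row=LF[16]=17
  step 17: row=17, L[17]='e', prepend. Next row=LF[17]=7
  step 18: row=7, L[7]='l', prepend. Next row=LF[7]=11
  step 19: row=11, L[11]='l', prepend. Next row=LF[11]=12
  step 20: row=12, L[12]='i', prepend. Next row=LF[12]=10
  step 21: row=10, L[10]='m', prepend. Next row=LF[10]=14
Reversed output: millenniencyclopedia$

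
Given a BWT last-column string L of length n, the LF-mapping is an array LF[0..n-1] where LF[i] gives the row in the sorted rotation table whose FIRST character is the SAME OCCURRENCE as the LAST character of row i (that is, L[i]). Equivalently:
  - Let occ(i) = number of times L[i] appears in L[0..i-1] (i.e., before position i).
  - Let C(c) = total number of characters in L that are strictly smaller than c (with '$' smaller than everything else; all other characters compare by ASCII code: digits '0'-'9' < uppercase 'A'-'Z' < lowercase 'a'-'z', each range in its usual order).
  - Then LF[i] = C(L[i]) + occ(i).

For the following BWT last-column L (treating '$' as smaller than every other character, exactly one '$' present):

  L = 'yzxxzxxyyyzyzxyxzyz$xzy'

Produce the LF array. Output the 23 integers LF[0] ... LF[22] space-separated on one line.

Answer: 8 16 1 2 17 3 4 9 10 11 18 12 19 5 13 6 20 14 21 0 7 22 15

Derivation:
Char counts: '$':1, 'x':7, 'y':8, 'z':7
C (first-col start): C('$')=0, C('x')=1, C('y')=8, C('z')=16
L[0]='y': occ=0, LF[0]=C('y')+0=8+0=8
L[1]='z': occ=0, LF[1]=C('z')+0=16+0=16
L[2]='x': occ=0, LF[2]=C('x')+0=1+0=1
L[3]='x': occ=1, LF[3]=C('x')+1=1+1=2
L[4]='z': occ=1, LF[4]=C('z')+1=16+1=17
L[5]='x': occ=2, LF[5]=C('x')+2=1+2=3
L[6]='x': occ=3, LF[6]=C('x')+3=1+3=4
L[7]='y': occ=1, LF[7]=C('y')+1=8+1=9
L[8]='y': occ=2, LF[8]=C('y')+2=8+2=10
L[9]='y': occ=3, LF[9]=C('y')+3=8+3=11
L[10]='z': occ=2, LF[10]=C('z')+2=16+2=18
L[11]='y': occ=4, LF[11]=C('y')+4=8+4=12
L[12]='z': occ=3, LF[12]=C('z')+3=16+3=19
L[13]='x': occ=4, LF[13]=C('x')+4=1+4=5
L[14]='y': occ=5, LF[14]=C('y')+5=8+5=13
L[15]='x': occ=5, LF[15]=C('x')+5=1+5=6
L[16]='z': occ=4, LF[16]=C('z')+4=16+4=20
L[17]='y': occ=6, LF[17]=C('y')+6=8+6=14
L[18]='z': occ=5, LF[18]=C('z')+5=16+5=21
L[19]='$': occ=0, LF[19]=C('$')+0=0+0=0
L[20]='x': occ=6, LF[20]=C('x')+6=1+6=7
L[21]='z': occ=6, LF[21]=C('z')+6=16+6=22
L[22]='y': occ=7, LF[22]=C('y')+7=8+7=15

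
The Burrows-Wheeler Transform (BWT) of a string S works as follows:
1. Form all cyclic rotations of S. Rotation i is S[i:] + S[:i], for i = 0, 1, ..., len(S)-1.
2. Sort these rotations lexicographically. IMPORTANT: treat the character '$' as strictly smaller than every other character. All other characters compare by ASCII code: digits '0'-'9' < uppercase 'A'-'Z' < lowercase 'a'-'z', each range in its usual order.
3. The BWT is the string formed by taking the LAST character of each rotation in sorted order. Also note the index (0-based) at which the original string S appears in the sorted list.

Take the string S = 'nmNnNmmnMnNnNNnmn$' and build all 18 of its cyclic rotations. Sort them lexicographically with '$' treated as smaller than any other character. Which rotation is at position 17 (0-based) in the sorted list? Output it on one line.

Answer: nmn$nmNnNmmnMnNnNN

Derivation:
All 18 rotations (rotation i = S[i:]+S[:i]):
  rot[0] = nmNnNmmnMnNnNNnmn$
  rot[1] = mNnNmmnMnNnNNnmn$n
  rot[2] = NnNmmnMnNnNNnmn$nm
  rot[3] = nNmmnMnNnNNnmn$nmN
  rot[4] = NmmnMnNnNNnmn$nmNn
  rot[5] = mmnMnNnNNnmn$nmNnN
  rot[6] = mnMnNnNNnmn$nmNnNm
  rot[7] = nMnNnNNnmn$nmNnNmm
  rot[8] = MnNnNNnmn$nmNnNmmn
  rot[9] = nNnNNnmn$nmNnNmmnM
  rot[10] = NnNNnmn$nmNnNmmnMn
  rot[11] = nNNnmn$nmNnNmmnMnN
  rot[12] = NNnmn$nmNnNmmnMnNn
  rot[13] = Nnmn$nmNnNmmnMnNnN
  rot[14] = nmn$nmNnNmmnMnNnNN
  rot[15] = mn$nmNnNmmnMnNnNNn
  rot[16] = n$nmNnNmmnMnNnNNnm
  rot[17] = $nmNnNmmnMnNnNNnmn
Sorted (with $ < everything):
  sorted[0] = $nmNnNmmnMnNnNNnmn
  sorted[1] = MnNnNNnmn$nmNnNmmn
  sorted[2] = NNnmn$nmNnNmmnMnNn
  sorted[3] = NmmnMnNnNNnmn$nmNn
  sorted[4] = NnNNnmn$nmNnNmmnMn
  sorted[5] = NnNmmnMnNnNNnmn$nm
  sorted[6] = Nnmn$nmNnNmmnMnNnN
  sorted[7] = mNnNmmnMnNnNNnmn$n
  sorted[8] = mmnMnNnNNnmn$nmNnN
  sorted[9] = mn$nmNnNmmnMnNnNNn
  sorted[10] = mnMnNnNNnmn$nmNnNm
  sorted[11] = n$nmNnNmmnMnNnNNnm
  sorted[12] = nMnNnNNnmn$nmNnNmm
  sorted[13] = nNNnmn$nmNnNmmnMnN
  sorted[14] = nNmmnMnNnNNnmn$nmN
  sorted[15] = nNnNNnmn$nmNnNmmnM
  sorted[16] = nmNnNmmnMnNnNNnmn$
  sorted[17] = nmn$nmNnNmmnMnNnNN
sorted[17] = nmn$nmNnNmmnMnNnNN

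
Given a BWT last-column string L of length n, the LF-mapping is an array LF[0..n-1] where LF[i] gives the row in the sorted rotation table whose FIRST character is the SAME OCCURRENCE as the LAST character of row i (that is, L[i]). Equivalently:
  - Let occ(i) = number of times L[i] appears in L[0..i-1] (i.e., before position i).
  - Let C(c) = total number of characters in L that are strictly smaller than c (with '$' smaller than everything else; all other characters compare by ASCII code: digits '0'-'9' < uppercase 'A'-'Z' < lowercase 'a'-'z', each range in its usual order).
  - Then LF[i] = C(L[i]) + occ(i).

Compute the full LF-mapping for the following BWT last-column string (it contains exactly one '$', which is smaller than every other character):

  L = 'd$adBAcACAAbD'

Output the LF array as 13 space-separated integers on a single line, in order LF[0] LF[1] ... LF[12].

Char counts: '$':1, 'A':4, 'B':1, 'C':1, 'D':1, 'a':1, 'b':1, 'c':1, 'd':2
C (first-col start): C('$')=0, C('A')=1, C('B')=5, C('C')=6, C('D')=7, C('a')=8, C('b')=9, C('c')=10, C('d')=11
L[0]='d': occ=0, LF[0]=C('d')+0=11+0=11
L[1]='$': occ=0, LF[1]=C('$')+0=0+0=0
L[2]='a': occ=0, LF[2]=C('a')+0=8+0=8
L[3]='d': occ=1, LF[3]=C('d')+1=11+1=12
L[4]='B': occ=0, LF[4]=C('B')+0=5+0=5
L[5]='A': occ=0, LF[5]=C('A')+0=1+0=1
L[6]='c': occ=0, LF[6]=C('c')+0=10+0=10
L[7]='A': occ=1, LF[7]=C('A')+1=1+1=2
L[8]='C': occ=0, LF[8]=C('C')+0=6+0=6
L[9]='A': occ=2, LF[9]=C('A')+2=1+2=3
L[10]='A': occ=3, LF[10]=C('A')+3=1+3=4
L[11]='b': occ=0, LF[11]=C('b')+0=9+0=9
L[12]='D': occ=0, LF[12]=C('D')+0=7+0=7

Answer: 11 0 8 12 5 1 10 2 6 3 4 9 7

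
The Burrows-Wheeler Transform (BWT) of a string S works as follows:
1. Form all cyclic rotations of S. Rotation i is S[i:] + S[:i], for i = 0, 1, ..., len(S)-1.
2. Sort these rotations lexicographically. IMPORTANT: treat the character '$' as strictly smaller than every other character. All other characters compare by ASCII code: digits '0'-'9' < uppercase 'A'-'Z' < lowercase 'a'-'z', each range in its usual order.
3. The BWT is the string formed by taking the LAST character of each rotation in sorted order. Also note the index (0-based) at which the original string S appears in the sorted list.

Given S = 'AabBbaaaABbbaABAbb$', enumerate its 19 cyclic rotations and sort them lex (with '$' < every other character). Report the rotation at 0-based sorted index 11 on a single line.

Answer: aaaABbbaABAbb$AabBb

Derivation:
All 19 rotations (rotation i = S[i:]+S[:i]):
  rot[0] = AabBbaaaABbbaABAbb$
  rot[1] = abBbaaaABbbaABAbb$A
  rot[2] = bBbaaaABbbaABAbb$Aa
  rot[3] = BbaaaABbbaABAbb$Aab
  rot[4] = baaaABbbaABAbb$AabB
  rot[5] = aaaABbbaABAbb$AabBb
  rot[6] = aaABbbaABAbb$AabBba
  rot[7] = aABbbaABAbb$AabBbaa
  rot[8] = ABbbaABAbb$AabBbaaa
  rot[9] = BbbaABAbb$AabBbaaaA
  rot[10] = bbaABAbb$AabBbaaaAB
  rot[11] = baABAbb$AabBbaaaABb
  rot[12] = aABAbb$AabBbaaaABbb
  rot[13] = ABAbb$AabBbaaaABbba
  rot[14] = BAbb$AabBbaaaABbbaA
  rot[15] = Abb$AabBbaaaABbbaAB
  rot[16] = bb$AabBbaaaABbbaABA
  rot[17] = b$AabBbaaaABbbaABAb
  rot[18] = $AabBbaaaABbbaABAbb
Sorted (with $ < everything):
  sorted[0] = $AabBbaaaABbbaABAbb
  sorted[1] = ABAbb$AabBbaaaABbba
  sorted[2] = ABbbaABAbb$AabBbaaa
  sorted[3] = AabBbaaaABbbaABAbb$
  sorted[4] = Abb$AabBbaaaABbbaAB
  sorted[5] = BAbb$AabBbaaaABbbaA
  sorted[6] = BbaaaABbbaABAbb$Aab
  sorted[7] = BbbaABAbb$AabBbaaaA
  sorted[8] = aABAbb$AabBbaaaABbb
  sorted[9] = aABbbaABAbb$AabBbaa
  sorted[10] = aaABbbaABAbb$AabBba
  sorted[11] = aaaABbbaABAbb$AabBb
  sorted[12] = abBbaaaABbbaABAbb$A
  sorted[13] = b$AabBbaaaABbbaABAb
  sorted[14] = bBbaaaABbbaABAbb$Aa
  sorted[15] = baABAbb$AabBbaaaABb
  sorted[16] = baaaABbbaABAbb$AabB
  sorted[17] = bb$AabBbaaaABbbaABA
  sorted[18] = bbaABAbb$AabBbaaaAB
sorted[11] = aaaABbbaABAbb$AabBb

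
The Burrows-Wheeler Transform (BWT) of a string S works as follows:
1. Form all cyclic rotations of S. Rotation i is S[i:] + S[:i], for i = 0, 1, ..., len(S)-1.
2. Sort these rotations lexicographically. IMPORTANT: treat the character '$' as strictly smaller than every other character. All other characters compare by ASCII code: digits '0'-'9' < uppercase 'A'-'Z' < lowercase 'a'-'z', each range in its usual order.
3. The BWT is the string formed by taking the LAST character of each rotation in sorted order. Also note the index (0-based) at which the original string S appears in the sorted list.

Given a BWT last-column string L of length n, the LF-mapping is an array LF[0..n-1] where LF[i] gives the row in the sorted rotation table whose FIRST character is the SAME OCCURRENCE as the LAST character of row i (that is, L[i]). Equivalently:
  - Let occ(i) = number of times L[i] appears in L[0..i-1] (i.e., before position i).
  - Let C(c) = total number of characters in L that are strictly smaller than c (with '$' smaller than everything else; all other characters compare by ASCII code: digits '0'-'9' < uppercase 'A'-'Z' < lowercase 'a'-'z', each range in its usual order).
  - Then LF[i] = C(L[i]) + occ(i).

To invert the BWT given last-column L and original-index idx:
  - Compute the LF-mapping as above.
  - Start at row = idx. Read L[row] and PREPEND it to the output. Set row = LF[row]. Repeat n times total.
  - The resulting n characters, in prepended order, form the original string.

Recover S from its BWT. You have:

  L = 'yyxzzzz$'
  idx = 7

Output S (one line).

LF mapping: 2 3 1 4 5 6 7 0
Walk LF starting at row 7, prepending L[row]:
  step 1: row=7, L[7]='$', prepend. Next row=LF[7]=0
  step 2: row=0, L[0]='y', prepend. Next row=LF[0]=2
  step 3: row=2, L[2]='x', prepend. Next row=LF[2]=1
  step 4: row=1, L[1]='y', prepend. Next row=LF[1]=3
  step 5: row=3, L[3]='z', prepend. Next row=LF[3]=4
  step 6: row=4, L[4]='z', prepend. Next row=LF[4]=5
  step 7: row=5, L[5]='z', prepend. Next row=LF[5]=6
  step 8: row=6, L[6]='z', prepend. Next row=LF[6]=7
Reversed output: zzzzyxy$

Answer: zzzzyxy$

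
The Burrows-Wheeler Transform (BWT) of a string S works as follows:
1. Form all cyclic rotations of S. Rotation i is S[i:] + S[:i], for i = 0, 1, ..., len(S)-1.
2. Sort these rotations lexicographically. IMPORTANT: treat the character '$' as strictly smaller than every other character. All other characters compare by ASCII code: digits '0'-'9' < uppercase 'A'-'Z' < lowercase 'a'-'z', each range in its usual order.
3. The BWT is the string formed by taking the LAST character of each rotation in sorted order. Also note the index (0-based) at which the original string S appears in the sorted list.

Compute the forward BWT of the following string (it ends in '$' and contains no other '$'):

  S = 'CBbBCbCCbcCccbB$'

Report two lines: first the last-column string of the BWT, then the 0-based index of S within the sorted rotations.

All 16 rotations (rotation i = S[i:]+S[:i]):
  rot[0] = CBbBCbCCbcCccbB$
  rot[1] = BbBCbCCbcCccbB$C
  rot[2] = bBCbCCbcCccbB$CB
  rot[3] = BCbCCbcCccbB$CBb
  rot[4] = CbCCbcCccbB$CBbB
  rot[5] = bCCbcCccbB$CBbBC
  rot[6] = CCbcCccbB$CBbBCb
  rot[7] = CbcCccbB$CBbBCbC
  rot[8] = bcCccbB$CBbBCbCC
  rot[9] = cCccbB$CBbBCbCCb
  rot[10] = CccbB$CBbBCbCCbc
  rot[11] = ccbB$CBbBCbCCbcC
  rot[12] = cbB$CBbBCbCCbcCc
  rot[13] = bB$CBbBCbCCbcCcc
  rot[14] = B$CBbBCbCCbcCccb
  rot[15] = $CBbBCbCCbcCccbB
Sorted (with $ < everything):
  sorted[0] = $CBbBCbCCbcCccbB  (last char: 'B')
  sorted[1] = B$CBbBCbCCbcCccb  (last char: 'b')
  sorted[2] = BCbCCbcCccbB$CBb  (last char: 'b')
  sorted[3] = BbBCbCCbcCccbB$C  (last char: 'C')
  sorted[4] = CBbBCbCCbcCccbB$  (last char: '$')
  sorted[5] = CCbcCccbB$CBbBCb  (last char: 'b')
  sorted[6] = CbCCbcCccbB$CBbB  (last char: 'B')
  sorted[7] = CbcCccbB$CBbBCbC  (last char: 'C')
  sorted[8] = CccbB$CBbBCbCCbc  (last char: 'c')
  sorted[9] = bB$CBbBCbCCbcCcc  (last char: 'c')
  sorted[10] = bBCbCCbcCccbB$CB  (last char: 'B')
  sorted[11] = bCCbcCccbB$CBbBC  (last char: 'C')
  sorted[12] = bcCccbB$CBbBCbCC  (last char: 'C')
  sorted[13] = cCccbB$CBbBCbCCb  (last char: 'b')
  sorted[14] = cbB$CBbBCbCCbcCc  (last char: 'c')
  sorted[15] = ccbB$CBbBCbCCbcC  (last char: 'C')
Last column: BbbC$bBCccBCCbcC
Original string S is at sorted index 4

Answer: BbbC$bBCccBCCbcC
4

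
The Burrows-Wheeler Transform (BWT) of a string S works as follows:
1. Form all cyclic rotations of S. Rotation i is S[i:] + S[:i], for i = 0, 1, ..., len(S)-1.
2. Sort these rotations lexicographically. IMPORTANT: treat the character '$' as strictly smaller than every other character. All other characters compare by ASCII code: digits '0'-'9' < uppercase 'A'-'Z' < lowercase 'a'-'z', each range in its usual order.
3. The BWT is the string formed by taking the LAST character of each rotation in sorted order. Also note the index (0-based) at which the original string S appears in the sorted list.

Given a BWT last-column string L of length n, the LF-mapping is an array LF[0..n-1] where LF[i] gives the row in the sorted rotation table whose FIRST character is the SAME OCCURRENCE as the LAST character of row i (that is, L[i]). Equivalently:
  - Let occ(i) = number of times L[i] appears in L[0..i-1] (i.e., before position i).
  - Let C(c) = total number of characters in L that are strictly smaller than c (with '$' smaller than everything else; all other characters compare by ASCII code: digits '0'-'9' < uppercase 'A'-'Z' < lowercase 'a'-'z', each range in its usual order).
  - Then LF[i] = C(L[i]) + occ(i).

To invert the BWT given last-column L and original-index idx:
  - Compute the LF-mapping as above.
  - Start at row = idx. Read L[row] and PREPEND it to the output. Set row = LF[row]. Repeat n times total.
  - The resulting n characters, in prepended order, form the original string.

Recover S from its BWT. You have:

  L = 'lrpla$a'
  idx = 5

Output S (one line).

LF mapping: 3 6 5 4 1 0 2
Walk LF starting at row 5, prepending L[row]:
  step 1: row=5, L[5]='$', prepend. Next row=LF[5]=0
  step 2: row=0, L[0]='l', prepend. Next row=LF[0]=3
  step 3: row=3, L[3]='l', prepend. Next row=LF[3]=4
  step 4: row=4, L[4]='a', prepend. Next row=LF[4]=1
  step 5: row=1, L[1]='r', prepend. Next row=LF[1]=6
  step 6: row=6, L[6]='a', prepend. Next row=LF[6]=2
  step 7: row=2, L[2]='p', prepend. Next row=LF[2]=5
Reversed output: parall$

Answer: parall$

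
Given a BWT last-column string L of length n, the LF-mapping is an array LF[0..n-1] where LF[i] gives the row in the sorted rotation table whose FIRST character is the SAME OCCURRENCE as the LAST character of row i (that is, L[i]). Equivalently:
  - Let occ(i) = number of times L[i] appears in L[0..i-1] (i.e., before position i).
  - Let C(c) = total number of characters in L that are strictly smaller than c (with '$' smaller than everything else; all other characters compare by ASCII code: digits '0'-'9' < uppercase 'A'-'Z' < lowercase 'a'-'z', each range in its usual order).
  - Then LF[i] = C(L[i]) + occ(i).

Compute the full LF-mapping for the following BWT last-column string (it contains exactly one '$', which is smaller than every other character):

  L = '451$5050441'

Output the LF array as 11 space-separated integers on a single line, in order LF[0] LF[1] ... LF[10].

Char counts: '$':1, '0':2, '1':2, '4':3, '5':3
C (first-col start): C('$')=0, C('0')=1, C('1')=3, C('4')=5, C('5')=8
L[0]='4': occ=0, LF[0]=C('4')+0=5+0=5
L[1]='5': occ=0, LF[1]=C('5')+0=8+0=8
L[2]='1': occ=0, LF[2]=C('1')+0=3+0=3
L[3]='$': occ=0, LF[3]=C('$')+0=0+0=0
L[4]='5': occ=1, LF[4]=C('5')+1=8+1=9
L[5]='0': occ=0, LF[5]=C('0')+0=1+0=1
L[6]='5': occ=2, LF[6]=C('5')+2=8+2=10
L[7]='0': occ=1, LF[7]=C('0')+1=1+1=2
L[8]='4': occ=1, LF[8]=C('4')+1=5+1=6
L[9]='4': occ=2, LF[9]=C('4')+2=5+2=7
L[10]='1': occ=1, LF[10]=C('1')+1=3+1=4

Answer: 5 8 3 0 9 1 10 2 6 7 4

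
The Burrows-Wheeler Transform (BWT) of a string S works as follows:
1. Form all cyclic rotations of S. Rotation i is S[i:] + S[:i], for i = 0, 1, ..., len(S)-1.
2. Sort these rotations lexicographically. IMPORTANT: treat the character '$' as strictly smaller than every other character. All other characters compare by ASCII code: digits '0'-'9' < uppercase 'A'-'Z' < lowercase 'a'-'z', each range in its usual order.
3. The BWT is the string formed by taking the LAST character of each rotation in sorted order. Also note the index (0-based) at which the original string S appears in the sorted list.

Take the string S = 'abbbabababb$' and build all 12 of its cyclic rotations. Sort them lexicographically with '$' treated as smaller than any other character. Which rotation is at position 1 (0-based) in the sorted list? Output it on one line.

Answer: abababb$abbb

Derivation:
All 12 rotations (rotation i = S[i:]+S[:i]):
  rot[0] = abbbabababb$
  rot[1] = bbbabababb$a
  rot[2] = bbabababb$ab
  rot[3] = babababb$abb
  rot[4] = abababb$abbb
  rot[5] = bababb$abbba
  rot[6] = ababb$abbbab
  rot[7] = babb$abbbaba
  rot[8] = abb$abbbabab
  rot[9] = bb$abbbababa
  rot[10] = b$abbbababab
  rot[11] = $abbbabababb
Sorted (with $ < everything):
  sorted[0] = $abbbabababb
  sorted[1] = abababb$abbb
  sorted[2] = ababb$abbbab
  sorted[3] = abb$abbbabab
  sorted[4] = abbbabababb$
  sorted[5] = b$abbbababab
  sorted[6] = babababb$abb
  sorted[7] = bababb$abbba
  sorted[8] = babb$abbbaba
  sorted[9] = bb$abbbababa
  sorted[10] = bbabababb$ab
  sorted[11] = bbbabababb$a
sorted[1] = abababb$abbb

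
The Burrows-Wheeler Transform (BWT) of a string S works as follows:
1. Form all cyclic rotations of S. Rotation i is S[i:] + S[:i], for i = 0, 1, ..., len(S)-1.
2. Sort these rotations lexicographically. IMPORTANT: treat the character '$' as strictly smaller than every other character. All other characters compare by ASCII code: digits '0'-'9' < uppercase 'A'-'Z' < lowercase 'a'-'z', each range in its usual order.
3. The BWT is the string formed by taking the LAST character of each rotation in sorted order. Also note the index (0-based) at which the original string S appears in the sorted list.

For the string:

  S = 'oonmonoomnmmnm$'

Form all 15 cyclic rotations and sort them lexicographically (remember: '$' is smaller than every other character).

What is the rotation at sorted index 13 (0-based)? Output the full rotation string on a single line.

All 15 rotations (rotation i = S[i:]+S[:i]):
  rot[0] = oonmonoomnmmnm$
  rot[1] = onmonoomnmmnm$o
  rot[2] = nmonoomnmmnm$oo
  rot[3] = monoomnmmnm$oon
  rot[4] = onoomnmmnm$oonm
  rot[5] = noomnmmnm$oonmo
  rot[6] = oomnmmnm$oonmon
  rot[7] = omnmmnm$oonmono
  rot[8] = mnmmnm$oonmonoo
  rot[9] = nmmnm$oonmonoom
  rot[10] = mmnm$oonmonoomn
  rot[11] = mnm$oonmonoomnm
  rot[12] = nm$oonmonoomnmm
  rot[13] = m$oonmonoomnmmn
  rot[14] = $oonmonoomnmmnm
Sorted (with $ < everything):
  sorted[0] = $oonmonoomnmmnm
  sorted[1] = m$oonmonoomnmmn
  sorted[2] = mmnm$oonmonoomn
  sorted[3] = mnm$oonmonoomnm
  sorted[4] = mnmmnm$oonmonoo
  sorted[5] = monoomnmmnm$oon
  sorted[6] = nm$oonmonoomnmm
  sorted[7] = nmmnm$oonmonoom
  sorted[8] = nmonoomnmmnm$oo
  sorted[9] = noomnmmnm$oonmo
  sorted[10] = omnmmnm$oonmono
  sorted[11] = onmonoomnmmnm$o
  sorted[12] = onoomnmmnm$oonm
  sorted[13] = oomnmmnm$oonmon
  sorted[14] = oonmonoomnmmnm$
sorted[13] = oomnmmnm$oonmon

Answer: oomnmmnm$oonmon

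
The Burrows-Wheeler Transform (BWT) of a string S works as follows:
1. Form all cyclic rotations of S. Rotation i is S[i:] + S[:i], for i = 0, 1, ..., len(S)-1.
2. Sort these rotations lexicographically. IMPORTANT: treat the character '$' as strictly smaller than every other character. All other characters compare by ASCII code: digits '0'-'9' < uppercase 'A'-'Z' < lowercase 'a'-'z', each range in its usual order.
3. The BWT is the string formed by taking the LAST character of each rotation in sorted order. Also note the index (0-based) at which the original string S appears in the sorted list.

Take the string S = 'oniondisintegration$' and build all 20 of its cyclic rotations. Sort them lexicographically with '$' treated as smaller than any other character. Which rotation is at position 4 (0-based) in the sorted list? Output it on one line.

All 20 rotations (rotation i = S[i:]+S[:i]):
  rot[0] = oniondisintegration$
  rot[1] = niondisintegration$o
  rot[2] = iondisintegration$on
  rot[3] = ondisintegration$oni
  rot[4] = ndisintegration$onio
  rot[5] = disintegration$onion
  rot[6] = isintegration$oniond
  rot[7] = sintegration$oniondi
  rot[8] = integration$oniondis
  rot[9] = ntegration$oniondisi
  rot[10] = tegration$oniondisin
  rot[11] = egration$oniondisint
  rot[12] = gration$oniondisinte
  rot[13] = ration$oniondisinteg
  rot[14] = ation$oniondisintegr
  rot[15] = tion$oniondisintegra
  rot[16] = ion$oniondisintegrat
  rot[17] = on$oniondisintegrati
  rot[18] = n$oniondisintegratio
  rot[19] = $oniondisintegration
Sorted (with $ < everything):
  sorted[0] = $oniondisintegration
  sorted[1] = ation$oniondisintegr
  sorted[2] = disintegration$onion
  sorted[3] = egration$oniondisint
  sorted[4] = gration$oniondisinte
  sorted[5] = integration$oniondis
  sorted[6] = ion$oniondisintegrat
  sorted[7] = iondisintegration$on
  sorted[8] = isintegration$oniond
  sorted[9] = n$oniondisintegratio
  sorted[10] = ndisintegration$onio
  sorted[11] = niondisintegration$o
  sorted[12] = ntegration$oniondisi
  sorted[13] = on$oniondisintegrati
  sorted[14] = ondisintegration$oni
  sorted[15] = oniondisintegration$
  sorted[16] = ration$oniondisinteg
  sorted[17] = sintegration$oniondi
  sorted[18] = tegration$oniondisin
  sorted[19] = tion$oniondisintegra
sorted[4] = gration$oniondisinte

Answer: gration$oniondisinte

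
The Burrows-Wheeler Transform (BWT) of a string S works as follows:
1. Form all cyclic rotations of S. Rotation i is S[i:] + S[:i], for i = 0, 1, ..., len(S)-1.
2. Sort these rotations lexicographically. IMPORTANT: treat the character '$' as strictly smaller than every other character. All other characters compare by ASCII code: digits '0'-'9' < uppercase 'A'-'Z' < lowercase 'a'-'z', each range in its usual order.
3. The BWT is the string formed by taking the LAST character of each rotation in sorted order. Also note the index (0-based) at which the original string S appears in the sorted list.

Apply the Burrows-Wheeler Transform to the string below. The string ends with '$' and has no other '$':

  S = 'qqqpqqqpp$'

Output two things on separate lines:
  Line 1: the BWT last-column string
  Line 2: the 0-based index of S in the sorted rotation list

All 10 rotations (rotation i = S[i:]+S[:i]):
  rot[0] = qqqpqqqpp$
  rot[1] = qqpqqqpp$q
  rot[2] = qpqqqpp$qq
  rot[3] = pqqqpp$qqq
  rot[4] = qqqpp$qqqp
  rot[5] = qqpp$qqqpq
  rot[6] = qpp$qqqpqq
  rot[7] = pp$qqqpqqq
  rot[8] = p$qqqpqqqp
  rot[9] = $qqqpqqqpp
Sorted (with $ < everything):
  sorted[0] = $qqqpqqqpp  (last char: 'p')
  sorted[1] = p$qqqpqqqp  (last char: 'p')
  sorted[2] = pp$qqqpqqq  (last char: 'q')
  sorted[3] = pqqqpp$qqq  (last char: 'q')
  sorted[4] = qpp$qqqpqq  (last char: 'q')
  sorted[5] = qpqqqpp$qq  (last char: 'q')
  sorted[6] = qqpp$qqqpq  (last char: 'q')
  sorted[7] = qqpqqqpp$q  (last char: 'q')
  sorted[8] = qqqpp$qqqp  (last char: 'p')
  sorted[9] = qqqpqqqpp$  (last char: '$')
Last column: ppqqqqqqp$
Original string S is at sorted index 9

Answer: ppqqqqqqp$
9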